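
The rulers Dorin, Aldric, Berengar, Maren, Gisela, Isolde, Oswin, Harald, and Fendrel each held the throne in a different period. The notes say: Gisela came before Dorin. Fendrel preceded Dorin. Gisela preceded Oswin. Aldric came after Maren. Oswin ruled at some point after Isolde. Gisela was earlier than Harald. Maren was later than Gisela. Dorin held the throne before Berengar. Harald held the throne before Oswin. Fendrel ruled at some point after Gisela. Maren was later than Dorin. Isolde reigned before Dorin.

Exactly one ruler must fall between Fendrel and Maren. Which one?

Dorin

Tracing the constraints gives Fendrel → Dorin → Maren, so Dorin sits after Fendrel and before Maren.
No other ruler is forced both after Fendrel and before Maren.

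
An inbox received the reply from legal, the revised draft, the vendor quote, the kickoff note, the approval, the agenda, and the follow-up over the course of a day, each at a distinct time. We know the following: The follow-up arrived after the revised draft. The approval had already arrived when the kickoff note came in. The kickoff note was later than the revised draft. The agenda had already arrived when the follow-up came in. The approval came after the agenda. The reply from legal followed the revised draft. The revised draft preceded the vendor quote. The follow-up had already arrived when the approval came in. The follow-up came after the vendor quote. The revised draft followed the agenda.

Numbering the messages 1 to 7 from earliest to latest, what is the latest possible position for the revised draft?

2

The revised draft must come before the approval, the follow-up, the kickoff note, the reply from legal, and the vendor quote — 5 messages forced after it.
Everything else can be placed before the revised draft in some valid order, so the revised draft can sit as late as position 7 − 5 = 2.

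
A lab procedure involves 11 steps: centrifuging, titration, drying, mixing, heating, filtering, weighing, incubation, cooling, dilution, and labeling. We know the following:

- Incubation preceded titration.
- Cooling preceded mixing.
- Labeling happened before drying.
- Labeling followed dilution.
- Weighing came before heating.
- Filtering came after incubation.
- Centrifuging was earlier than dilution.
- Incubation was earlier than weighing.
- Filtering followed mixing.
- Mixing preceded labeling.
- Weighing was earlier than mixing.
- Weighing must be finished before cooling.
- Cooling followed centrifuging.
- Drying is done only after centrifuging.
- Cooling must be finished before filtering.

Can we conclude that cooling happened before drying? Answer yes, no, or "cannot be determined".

Chain the constraints: cooling → mixing → labeling → drying. Each link is directly stated, so cooling comes before drying.

yes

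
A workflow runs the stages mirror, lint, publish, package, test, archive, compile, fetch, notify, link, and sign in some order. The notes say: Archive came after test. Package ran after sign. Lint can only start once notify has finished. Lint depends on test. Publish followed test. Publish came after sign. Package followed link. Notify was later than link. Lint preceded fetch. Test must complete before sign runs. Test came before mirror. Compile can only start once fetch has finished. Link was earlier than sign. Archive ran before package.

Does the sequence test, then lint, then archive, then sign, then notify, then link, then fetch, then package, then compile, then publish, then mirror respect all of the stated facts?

The constraints require link before notify, but in the proposed sequence notify appears ahead of link. That one violation is enough.

no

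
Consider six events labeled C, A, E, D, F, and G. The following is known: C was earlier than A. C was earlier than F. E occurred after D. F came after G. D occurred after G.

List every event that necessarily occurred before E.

D, G

Directly stated before E: D.
G reaches E via G → D → E.
No chain forces A (or any of the others) ahead of E.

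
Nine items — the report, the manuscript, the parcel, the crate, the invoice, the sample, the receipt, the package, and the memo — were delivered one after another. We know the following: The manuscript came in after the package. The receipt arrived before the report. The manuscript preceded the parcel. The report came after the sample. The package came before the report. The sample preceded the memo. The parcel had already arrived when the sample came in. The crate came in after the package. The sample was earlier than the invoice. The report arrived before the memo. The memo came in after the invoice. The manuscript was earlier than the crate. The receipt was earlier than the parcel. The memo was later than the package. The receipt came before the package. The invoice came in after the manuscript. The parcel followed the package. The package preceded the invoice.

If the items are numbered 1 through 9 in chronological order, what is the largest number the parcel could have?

5

The parcel must come before the invoice, the memo, the report, and the sample — 4 items forced after it.
Everything else can be placed before the parcel in some valid order, so the parcel can sit as late as position 9 − 4 = 5.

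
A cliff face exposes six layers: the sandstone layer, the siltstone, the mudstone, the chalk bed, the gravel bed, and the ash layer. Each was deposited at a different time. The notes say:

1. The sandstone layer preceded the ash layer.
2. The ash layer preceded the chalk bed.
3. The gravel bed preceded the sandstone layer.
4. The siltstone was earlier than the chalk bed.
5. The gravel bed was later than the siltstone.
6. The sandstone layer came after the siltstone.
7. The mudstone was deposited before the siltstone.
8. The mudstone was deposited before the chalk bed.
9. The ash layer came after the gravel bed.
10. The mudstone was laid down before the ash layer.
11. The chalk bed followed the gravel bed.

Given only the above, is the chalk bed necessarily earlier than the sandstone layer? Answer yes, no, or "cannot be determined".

Tracing the constraints gives the sandstone layer → the ash layer → the chalk bed, so the sandstone layer must come before the chalk bed.
That means the chalk bed cannot be before the sandstone layer.

no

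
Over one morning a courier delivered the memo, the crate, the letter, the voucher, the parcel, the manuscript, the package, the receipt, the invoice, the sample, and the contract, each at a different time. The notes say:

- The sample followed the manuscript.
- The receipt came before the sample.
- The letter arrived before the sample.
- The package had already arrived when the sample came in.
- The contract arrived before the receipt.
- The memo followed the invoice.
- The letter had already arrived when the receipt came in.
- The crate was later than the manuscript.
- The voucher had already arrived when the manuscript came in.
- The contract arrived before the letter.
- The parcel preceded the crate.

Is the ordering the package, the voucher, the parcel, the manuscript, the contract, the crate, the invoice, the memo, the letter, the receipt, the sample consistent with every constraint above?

yes

Check each stated constraint against the proposed order — e.g. the manuscript is ahead of the sample; the package is ahead of the sample. Every pair is in the required order; nothing is violated.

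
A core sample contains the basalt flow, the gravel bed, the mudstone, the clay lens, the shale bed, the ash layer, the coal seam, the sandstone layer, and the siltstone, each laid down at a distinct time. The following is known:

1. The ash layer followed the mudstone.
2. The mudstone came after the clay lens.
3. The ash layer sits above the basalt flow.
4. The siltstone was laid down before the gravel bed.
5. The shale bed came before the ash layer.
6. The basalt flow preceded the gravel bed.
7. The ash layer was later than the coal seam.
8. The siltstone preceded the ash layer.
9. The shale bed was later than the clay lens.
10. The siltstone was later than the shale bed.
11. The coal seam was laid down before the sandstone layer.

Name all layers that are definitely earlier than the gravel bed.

the basalt flow, the clay lens, the shale bed, the siltstone

Directly stated before the gravel bed: the basalt flow and the siltstone.
The clay lens reaches the gravel bed via the clay lens → the shale bed → the siltstone → the gravel bed.
The shale bed reaches the gravel bed via the shale bed → the siltstone → the gravel bed.
No chain forces the ash layer (or any of the others) ahead of the gravel bed.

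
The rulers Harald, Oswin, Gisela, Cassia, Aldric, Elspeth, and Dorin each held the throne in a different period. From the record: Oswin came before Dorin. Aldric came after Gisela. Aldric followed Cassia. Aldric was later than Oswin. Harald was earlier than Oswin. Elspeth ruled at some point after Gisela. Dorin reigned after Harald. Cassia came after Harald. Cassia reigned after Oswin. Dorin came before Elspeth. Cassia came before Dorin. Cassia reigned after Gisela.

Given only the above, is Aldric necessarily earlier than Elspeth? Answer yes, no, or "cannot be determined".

cannot be determined

No chain of stated constraints runs from Aldric to Elspeth, and none runs from Elspeth to Aldric either.
So the relative order of Aldric and Elspeth is not fixed by the given facts.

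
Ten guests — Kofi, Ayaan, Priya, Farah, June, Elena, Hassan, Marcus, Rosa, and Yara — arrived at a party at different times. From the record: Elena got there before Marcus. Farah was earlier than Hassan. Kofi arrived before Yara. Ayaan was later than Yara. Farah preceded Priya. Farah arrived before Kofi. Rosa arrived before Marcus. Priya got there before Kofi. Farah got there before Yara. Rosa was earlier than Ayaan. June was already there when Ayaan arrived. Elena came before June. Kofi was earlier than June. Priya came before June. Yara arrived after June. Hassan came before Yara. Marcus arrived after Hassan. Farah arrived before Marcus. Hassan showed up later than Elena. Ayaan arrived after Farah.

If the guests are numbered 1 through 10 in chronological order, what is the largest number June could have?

8

June must come before Ayaan and Yara — 2 guests forced after them.
Everything else can be placed before June in some valid order, so June can sit as late as position 10 − 2 = 8.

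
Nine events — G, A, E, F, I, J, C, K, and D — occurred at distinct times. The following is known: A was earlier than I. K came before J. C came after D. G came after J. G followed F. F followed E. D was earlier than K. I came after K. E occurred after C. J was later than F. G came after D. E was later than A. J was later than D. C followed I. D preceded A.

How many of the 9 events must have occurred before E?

Directly stated before E: A and C.
D reaches E via D → A → E.
I reaches E via I → C → E.
K reaches E via K → I → C → E.
No chain forces G (or any of the others) ahead of E.
That's A, C, D, I, and K — 5 in all.

5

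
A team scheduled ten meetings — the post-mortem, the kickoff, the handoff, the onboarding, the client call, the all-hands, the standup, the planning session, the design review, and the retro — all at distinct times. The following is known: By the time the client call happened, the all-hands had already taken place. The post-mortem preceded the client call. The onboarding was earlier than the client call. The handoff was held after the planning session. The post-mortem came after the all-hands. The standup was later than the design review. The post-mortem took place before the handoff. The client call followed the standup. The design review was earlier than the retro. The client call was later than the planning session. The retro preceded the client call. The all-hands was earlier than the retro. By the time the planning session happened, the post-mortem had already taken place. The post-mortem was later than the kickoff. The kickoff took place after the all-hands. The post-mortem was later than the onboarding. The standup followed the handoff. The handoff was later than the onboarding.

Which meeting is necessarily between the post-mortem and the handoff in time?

the planning session

Tracing the constraints gives the post-mortem → the planning session → the handoff, so the planning session sits after the post-mortem and before the handoff.
No other meeting is forced both after the post-mortem and before the handoff.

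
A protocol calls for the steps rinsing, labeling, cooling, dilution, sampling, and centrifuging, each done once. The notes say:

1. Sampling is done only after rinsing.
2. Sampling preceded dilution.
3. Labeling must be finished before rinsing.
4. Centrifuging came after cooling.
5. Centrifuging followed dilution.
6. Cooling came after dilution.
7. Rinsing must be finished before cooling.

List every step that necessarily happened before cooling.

Directly stated before cooling: dilution and rinsing.
Labeling reaches cooling via labeling → rinsing → cooling.
Sampling reaches cooling via sampling → dilution → cooling.

dilution, labeling, rinsing, sampling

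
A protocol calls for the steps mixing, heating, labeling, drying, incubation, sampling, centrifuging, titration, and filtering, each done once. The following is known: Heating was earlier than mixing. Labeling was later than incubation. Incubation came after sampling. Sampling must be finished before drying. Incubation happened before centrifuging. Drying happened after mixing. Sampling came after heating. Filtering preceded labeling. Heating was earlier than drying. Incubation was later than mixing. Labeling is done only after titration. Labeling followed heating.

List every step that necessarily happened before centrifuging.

heating, incubation, mixing, sampling

Directly stated before centrifuging: incubation.
Heating reaches centrifuging via heating → mixing → incubation → centrifuging.
Mixing reaches centrifuging via mixing → incubation → centrifuging.
Sampling reaches centrifuging via sampling → incubation → centrifuging.
No chain forces filtering (or any of the others) ahead of centrifuging.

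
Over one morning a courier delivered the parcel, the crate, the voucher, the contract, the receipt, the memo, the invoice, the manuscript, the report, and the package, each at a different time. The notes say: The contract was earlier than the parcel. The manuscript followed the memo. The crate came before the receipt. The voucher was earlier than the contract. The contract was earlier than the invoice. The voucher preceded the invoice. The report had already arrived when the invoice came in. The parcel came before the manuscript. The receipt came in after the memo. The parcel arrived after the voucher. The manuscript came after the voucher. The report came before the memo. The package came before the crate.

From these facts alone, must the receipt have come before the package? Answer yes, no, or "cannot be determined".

Tracing the constraints gives the package → the crate → the receipt, so the package must come before the receipt.
That means the receipt cannot be before the package.

no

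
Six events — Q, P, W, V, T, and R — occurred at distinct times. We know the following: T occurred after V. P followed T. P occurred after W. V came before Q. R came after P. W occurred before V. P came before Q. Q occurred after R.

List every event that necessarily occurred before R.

P, T, V, W

Directly stated before R: P.
T reaches R via T → P → R.
V reaches R via V → T → P → R.
W reaches R via W → P → R.
No chain forces Q ahead of R.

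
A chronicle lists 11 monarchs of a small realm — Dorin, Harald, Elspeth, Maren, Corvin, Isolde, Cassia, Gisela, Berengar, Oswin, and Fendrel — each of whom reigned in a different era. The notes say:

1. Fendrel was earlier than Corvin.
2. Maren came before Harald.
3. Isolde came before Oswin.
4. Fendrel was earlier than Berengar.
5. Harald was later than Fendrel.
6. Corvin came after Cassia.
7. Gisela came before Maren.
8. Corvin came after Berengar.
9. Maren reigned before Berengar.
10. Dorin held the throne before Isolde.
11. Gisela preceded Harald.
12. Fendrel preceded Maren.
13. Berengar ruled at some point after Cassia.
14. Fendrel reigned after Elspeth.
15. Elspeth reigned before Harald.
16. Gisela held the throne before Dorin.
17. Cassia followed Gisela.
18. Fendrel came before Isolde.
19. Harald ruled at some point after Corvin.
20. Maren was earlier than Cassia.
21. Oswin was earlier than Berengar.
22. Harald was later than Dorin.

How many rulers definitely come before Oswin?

Directly stated before Oswin: Isolde.
Dorin reaches Oswin via Dorin → Isolde → Oswin.
Elspeth reaches Oswin via Elspeth → Fendrel → Isolde → Oswin.
Fendrel reaches Oswin via Fendrel → Isolde → Oswin.
Likewise Gisela reaches Oswin by chaining the stated constraints.
No chain forces Cassia (or any of the others) ahead of Oswin.
That's Dorin, Elspeth, Fendrel, Gisela, and Isolde — 5 in all.

5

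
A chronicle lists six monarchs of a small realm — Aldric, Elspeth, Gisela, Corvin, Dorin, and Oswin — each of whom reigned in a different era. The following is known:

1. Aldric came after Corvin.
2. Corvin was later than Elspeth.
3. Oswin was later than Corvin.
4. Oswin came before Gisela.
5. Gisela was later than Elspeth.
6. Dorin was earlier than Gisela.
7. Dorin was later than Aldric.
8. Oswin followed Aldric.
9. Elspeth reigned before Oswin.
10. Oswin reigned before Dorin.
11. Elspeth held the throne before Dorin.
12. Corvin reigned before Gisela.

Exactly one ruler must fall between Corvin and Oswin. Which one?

Aldric

Tracing the constraints gives Corvin → Aldric → Oswin, so Aldric sits after Corvin and before Oswin.
No other ruler is forced both after Corvin and before Oswin.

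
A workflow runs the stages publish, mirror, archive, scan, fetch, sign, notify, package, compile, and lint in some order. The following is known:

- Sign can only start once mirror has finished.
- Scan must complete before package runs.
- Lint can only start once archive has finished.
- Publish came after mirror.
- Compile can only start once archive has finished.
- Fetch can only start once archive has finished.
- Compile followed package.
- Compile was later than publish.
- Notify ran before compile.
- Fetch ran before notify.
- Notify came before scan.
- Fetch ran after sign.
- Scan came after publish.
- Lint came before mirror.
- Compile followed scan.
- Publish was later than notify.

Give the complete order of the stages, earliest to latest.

archive, lint, mirror, sign, fetch, notify, publish, scan, package, compile

The constraints fix every adjacent pair, so only one ordering works:
archive → lint → mirror → sign → fetch → notify → publish → scan → package → compile.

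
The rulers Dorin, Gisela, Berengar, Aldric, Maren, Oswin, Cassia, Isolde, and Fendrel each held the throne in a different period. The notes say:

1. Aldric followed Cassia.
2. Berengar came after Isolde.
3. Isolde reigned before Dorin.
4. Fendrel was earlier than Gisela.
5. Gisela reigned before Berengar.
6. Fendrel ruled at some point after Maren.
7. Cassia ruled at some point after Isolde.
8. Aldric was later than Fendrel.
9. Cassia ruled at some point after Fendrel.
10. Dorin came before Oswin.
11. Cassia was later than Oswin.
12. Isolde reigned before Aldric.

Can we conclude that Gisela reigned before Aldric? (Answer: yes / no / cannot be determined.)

No chain of stated constraints runs from Gisela to Aldric, and none runs from Aldric to Gisela either.
So the relative order of Gisela and Aldric is not fixed by the given facts.

cannot be determined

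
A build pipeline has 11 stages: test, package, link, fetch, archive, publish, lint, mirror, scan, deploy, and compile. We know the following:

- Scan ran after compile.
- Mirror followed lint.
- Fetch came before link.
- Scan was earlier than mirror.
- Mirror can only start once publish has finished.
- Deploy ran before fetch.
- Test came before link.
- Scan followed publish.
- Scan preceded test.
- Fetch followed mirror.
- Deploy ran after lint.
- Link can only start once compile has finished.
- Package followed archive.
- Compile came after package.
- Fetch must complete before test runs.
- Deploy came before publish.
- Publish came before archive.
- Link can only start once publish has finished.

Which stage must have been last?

link

Every other stage has a chain of constraints placing it before link, so link is last.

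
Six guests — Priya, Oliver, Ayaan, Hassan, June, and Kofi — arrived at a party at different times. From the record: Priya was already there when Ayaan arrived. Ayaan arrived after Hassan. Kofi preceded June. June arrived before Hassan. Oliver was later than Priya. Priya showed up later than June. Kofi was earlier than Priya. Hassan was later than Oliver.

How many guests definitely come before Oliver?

3

Directly stated before Oliver: Priya.
June reaches Oliver via June → Priya → Oliver.
Kofi reaches Oliver via Kofi → Priya → Oliver.
That's June, Kofi, and Priya — 3 in all.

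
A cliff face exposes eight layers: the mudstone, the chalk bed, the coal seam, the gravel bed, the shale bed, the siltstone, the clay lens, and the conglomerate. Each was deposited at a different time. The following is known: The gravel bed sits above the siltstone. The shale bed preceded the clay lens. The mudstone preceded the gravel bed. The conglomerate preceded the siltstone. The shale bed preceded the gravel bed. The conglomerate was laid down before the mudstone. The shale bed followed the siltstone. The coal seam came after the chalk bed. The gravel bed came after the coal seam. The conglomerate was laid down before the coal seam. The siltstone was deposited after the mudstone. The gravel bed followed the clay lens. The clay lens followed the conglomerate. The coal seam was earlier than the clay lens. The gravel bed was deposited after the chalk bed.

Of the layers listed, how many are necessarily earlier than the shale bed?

3

Directly stated before the shale bed: the siltstone.
The conglomerate reaches the shale bed via the conglomerate → the siltstone → the shale bed.
The mudstone reaches the shale bed via the mudstone → the siltstone → the shale bed.
No chain forces the chalk bed (or any of the others) ahead of the shale bed.
That's the conglomerate, the mudstone, and the siltstone — 3 in all.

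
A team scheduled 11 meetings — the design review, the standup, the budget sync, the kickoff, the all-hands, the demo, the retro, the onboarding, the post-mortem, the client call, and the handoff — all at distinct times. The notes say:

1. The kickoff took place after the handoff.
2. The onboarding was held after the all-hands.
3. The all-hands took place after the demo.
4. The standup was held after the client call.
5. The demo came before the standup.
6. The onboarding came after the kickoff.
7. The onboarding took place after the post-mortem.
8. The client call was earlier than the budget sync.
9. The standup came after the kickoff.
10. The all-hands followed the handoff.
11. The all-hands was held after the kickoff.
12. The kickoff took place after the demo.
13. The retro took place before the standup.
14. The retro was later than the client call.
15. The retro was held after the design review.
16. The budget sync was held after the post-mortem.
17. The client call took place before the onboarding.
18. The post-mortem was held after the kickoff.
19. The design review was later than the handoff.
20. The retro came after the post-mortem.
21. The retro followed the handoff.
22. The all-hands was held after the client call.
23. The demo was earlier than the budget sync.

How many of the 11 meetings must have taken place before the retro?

6

Directly stated before the retro: the client call, the design review, the handoff, and the post-mortem.
The demo reaches the retro via the demo → the kickoff → the post-mortem → the retro.
The kickoff reaches the retro via the kickoff → the post-mortem → the retro.
That's the client call, the demo, the design review, the handoff, the kickoff, and the post-mortem — 6 in all.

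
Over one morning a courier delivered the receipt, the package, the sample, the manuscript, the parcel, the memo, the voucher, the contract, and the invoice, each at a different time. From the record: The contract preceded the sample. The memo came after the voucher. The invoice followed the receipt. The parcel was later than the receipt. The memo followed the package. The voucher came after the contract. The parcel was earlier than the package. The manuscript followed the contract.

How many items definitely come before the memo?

5

Directly stated before the memo: the package and the voucher.
The contract reaches the memo via the contract → the voucher → the memo.
The parcel reaches the memo via the parcel → the package → the memo.
The receipt reaches the memo via the receipt → the parcel → the package → the memo.
No chain forces the invoice (or any of the others) ahead of the memo.
That's the contract, the package, the parcel, the receipt, and the voucher — 5 in all.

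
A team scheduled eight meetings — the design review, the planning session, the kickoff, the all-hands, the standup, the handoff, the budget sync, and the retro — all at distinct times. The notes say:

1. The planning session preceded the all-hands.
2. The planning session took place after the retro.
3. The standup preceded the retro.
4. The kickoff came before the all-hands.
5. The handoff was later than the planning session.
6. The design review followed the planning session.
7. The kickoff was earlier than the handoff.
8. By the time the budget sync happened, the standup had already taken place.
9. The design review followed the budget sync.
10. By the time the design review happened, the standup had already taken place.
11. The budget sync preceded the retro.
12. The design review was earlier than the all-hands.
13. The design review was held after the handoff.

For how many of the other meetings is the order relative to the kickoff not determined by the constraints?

4

Forced after the kickoff: the all-hands, the design review, and the handoff.
That leaves the budget sync, the planning session, the retro, and the standup with no forced order relative to the kickoff — 4.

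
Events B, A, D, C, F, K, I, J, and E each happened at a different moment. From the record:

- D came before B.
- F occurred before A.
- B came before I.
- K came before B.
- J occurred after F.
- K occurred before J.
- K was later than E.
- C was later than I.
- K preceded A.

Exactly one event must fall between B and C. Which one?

I

Tracing the constraints gives B → I → C, so I sits after B and before C.
No other event is forced both after B and before C.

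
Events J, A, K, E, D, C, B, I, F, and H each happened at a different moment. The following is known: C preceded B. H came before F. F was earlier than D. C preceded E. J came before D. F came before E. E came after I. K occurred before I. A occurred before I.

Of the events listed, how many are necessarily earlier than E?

6

Directly stated before E: C, F, and I.
A reaches E via A → I → E.
H reaches E via H → F → E.
K reaches E via K → I → E.
No chain forces B (or any of the others) ahead of E.
That's A, C, F, H, I, and K — 6 in all.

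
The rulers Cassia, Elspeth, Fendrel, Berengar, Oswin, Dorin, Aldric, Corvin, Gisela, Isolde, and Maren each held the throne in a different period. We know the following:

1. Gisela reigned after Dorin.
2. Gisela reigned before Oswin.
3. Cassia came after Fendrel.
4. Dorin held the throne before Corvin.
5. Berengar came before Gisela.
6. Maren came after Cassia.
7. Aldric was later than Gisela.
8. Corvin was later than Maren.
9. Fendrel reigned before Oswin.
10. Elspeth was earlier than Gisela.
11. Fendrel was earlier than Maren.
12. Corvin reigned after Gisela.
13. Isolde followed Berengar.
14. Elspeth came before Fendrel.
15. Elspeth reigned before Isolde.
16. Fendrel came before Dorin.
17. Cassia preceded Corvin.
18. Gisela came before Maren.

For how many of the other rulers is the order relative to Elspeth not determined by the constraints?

Forced after Elspeth: Aldric, Cassia, Corvin, Dorin, Fendrel, Gisela, Isolde, Maren, and Oswin.
That leaves Berengar with no forced order relative to Elspeth — 1.

1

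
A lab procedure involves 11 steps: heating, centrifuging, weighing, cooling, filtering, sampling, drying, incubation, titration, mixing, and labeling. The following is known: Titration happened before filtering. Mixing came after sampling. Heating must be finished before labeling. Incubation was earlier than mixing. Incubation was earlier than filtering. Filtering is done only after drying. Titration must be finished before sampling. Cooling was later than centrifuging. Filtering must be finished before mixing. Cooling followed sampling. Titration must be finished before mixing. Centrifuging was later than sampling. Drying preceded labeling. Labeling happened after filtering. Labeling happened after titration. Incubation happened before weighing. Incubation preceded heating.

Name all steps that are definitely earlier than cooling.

Directly stated before cooling: centrifuging and sampling.
Titration reaches cooling via titration → sampling → cooling.

centrifuging, sampling, titration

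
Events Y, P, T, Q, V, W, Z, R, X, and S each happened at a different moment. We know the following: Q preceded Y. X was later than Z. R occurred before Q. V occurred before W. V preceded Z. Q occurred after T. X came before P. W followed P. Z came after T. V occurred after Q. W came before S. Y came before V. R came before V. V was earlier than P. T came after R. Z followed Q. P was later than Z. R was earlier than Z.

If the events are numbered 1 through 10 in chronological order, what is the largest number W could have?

W must come before S — 1 event forced after it.
Everything else can be placed before W in some valid order, so W can sit as late as position 10 − 1 = 9.

9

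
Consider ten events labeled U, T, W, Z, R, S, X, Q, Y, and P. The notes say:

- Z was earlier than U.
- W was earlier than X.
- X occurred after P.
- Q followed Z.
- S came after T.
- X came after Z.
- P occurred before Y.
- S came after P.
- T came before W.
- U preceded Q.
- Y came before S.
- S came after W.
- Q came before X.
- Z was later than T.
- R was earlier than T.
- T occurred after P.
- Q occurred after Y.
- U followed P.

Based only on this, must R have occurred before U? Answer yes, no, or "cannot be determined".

yes

Chain the constraints: R → T → Z → U. Each link is directly stated, so R comes before U.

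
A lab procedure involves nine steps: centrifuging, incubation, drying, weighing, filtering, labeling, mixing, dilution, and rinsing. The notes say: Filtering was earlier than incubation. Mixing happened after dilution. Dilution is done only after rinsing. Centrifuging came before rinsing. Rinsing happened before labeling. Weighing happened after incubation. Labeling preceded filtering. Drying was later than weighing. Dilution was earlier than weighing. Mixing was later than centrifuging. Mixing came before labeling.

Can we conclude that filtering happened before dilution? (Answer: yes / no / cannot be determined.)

no

Tracing the constraints gives dilution → mixing → labeling → filtering, so dilution must come before filtering.
That means filtering cannot be before dilution.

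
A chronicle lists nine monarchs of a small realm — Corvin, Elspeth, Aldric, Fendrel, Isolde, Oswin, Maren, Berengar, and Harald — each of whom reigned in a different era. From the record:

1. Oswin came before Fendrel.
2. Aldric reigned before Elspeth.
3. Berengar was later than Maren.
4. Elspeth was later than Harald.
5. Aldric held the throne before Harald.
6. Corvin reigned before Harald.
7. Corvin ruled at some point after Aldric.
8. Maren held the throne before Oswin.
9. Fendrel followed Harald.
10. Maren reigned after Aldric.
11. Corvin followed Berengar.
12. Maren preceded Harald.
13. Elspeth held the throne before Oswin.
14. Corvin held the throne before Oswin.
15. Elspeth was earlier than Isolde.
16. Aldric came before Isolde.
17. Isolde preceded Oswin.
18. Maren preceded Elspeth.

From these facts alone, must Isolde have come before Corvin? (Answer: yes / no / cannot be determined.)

Tracing the constraints gives Corvin → Harald → Elspeth → Isolde, so Corvin must come before Isolde.
That means Isolde cannot be before Corvin.

no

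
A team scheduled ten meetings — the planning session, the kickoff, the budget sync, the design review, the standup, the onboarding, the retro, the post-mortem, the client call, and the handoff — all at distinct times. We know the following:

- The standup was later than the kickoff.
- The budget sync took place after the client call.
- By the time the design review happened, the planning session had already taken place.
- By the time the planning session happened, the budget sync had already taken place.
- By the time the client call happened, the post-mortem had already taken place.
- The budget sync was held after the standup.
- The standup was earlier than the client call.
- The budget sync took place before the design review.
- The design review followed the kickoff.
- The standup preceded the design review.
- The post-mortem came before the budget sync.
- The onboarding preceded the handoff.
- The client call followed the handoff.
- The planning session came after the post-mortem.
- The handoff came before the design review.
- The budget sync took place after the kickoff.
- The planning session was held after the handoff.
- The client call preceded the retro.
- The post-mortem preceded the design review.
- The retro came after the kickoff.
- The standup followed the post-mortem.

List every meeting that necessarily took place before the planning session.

Directly stated before the planning session: the budget sync, the handoff, and the post-mortem.
The client call reaches the planning session via the client call → the budget sync → the planning session.
The kickoff reaches the planning session via the kickoff → the budget sync → the planning session.
The onboarding reaches the planning session via the onboarding → the handoff → the planning session.
Likewise the standup reaches the planning session by chaining the stated constraints.

the budget sync, the client call, the handoff, the kickoff, the onboarding, the post-mortem, the standup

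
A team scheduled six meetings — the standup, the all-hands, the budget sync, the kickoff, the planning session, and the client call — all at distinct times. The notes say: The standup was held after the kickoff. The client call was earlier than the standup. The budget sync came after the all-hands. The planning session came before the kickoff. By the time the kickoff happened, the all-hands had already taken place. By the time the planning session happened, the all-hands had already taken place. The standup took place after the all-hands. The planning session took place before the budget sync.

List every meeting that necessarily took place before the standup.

Directly stated before the standup: the all-hands, the client call, and the kickoff.
The planning session reaches the standup via the planning session → the kickoff → the standup.

the all-hands, the client call, the kickoff, the planning session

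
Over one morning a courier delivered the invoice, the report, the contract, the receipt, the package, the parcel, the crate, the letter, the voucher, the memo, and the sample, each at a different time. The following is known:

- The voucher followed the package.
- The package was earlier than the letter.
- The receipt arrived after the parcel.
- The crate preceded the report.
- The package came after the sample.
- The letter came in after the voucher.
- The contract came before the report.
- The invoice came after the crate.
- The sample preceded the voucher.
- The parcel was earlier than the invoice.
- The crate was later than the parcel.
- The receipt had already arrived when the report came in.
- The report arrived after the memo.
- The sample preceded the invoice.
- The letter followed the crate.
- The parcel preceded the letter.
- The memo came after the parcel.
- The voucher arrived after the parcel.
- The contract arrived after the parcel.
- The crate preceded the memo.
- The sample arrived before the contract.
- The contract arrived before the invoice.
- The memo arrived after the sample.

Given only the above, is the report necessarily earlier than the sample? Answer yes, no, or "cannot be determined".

Tracing the constraints gives the sample → the memo → the report, so the sample must come before the report.
That means the report cannot be before the sample.

no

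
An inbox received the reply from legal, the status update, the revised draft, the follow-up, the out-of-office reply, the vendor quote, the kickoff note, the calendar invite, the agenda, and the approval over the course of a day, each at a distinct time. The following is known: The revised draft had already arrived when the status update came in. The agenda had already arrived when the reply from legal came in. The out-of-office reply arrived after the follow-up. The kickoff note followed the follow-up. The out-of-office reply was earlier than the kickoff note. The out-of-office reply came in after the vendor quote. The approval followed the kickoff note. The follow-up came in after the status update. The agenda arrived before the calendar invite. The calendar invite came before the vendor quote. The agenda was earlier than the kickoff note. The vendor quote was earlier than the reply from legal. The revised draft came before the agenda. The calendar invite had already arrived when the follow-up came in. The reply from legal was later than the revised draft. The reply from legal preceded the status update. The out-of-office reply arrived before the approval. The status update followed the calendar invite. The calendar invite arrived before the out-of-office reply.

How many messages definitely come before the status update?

Directly stated before the status update: the calendar invite, the reply from legal, and the revised draft.
The agenda reaches the status update via the agenda → the calendar invite → the status update.
The vendor quote reaches the status update via the vendor quote → the reply from legal → the status update.
No chain forces the out-of-office reply (or any of the others) ahead of the status update.
That's the agenda, the calendar invite, the reply from legal, the revised draft, and the vendor quote — 5 in all.

5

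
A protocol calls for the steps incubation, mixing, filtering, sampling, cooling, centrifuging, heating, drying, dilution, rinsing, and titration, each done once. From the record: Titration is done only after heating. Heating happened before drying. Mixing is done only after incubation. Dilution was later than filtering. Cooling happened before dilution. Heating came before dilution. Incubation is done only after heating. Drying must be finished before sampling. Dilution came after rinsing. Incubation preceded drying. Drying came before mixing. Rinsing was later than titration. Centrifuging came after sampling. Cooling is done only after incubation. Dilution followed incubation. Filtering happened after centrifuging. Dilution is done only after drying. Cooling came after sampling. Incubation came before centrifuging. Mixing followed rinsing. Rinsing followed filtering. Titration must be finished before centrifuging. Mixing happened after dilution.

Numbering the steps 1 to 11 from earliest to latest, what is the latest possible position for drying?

Drying must come before centrifuging, cooling, dilution, filtering, mixing, rinsing, and sampling — 7 steps forced after it.
Everything else can be placed before drying in some valid order, so drying can sit as late as position 11 − 7 = 4.

4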